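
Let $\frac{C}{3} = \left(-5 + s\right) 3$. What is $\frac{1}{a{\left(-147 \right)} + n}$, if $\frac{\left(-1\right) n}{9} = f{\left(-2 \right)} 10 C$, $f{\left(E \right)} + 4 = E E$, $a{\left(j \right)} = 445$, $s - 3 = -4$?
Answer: $\frac{1}{445} \approx 0.0022472$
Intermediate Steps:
$s = -1$ ($s = 3 - 4 = -1$)
$C = -54$ ($C = 3 \left(-5 - 1\right) 3 = 3 \left(\left(-6\right) 3\right) = 3 \left(-18\right) = -54$)
$f{\left(E \right)} = -4 + E^{2}$ ($f{\left(E \right)} = -4 + E E = -4 + E^{2}$)
$n = 0$ ($n = - 9 \left(-4 + \left(-2\right)^{2}\right) 10 \left(-54\right) = - 9 \left(-4 + 4\right) 10 \left(-54\right) = - 9 \cdot 0 \cdot 10 \left(-54\right) = - 9 \cdot 0 \left(-54\right) = \left(-9\right) 0 = 0$)
$\frac{1}{a{\left(-147 \right)} + n} = \frac{1}{445 + 0} = \frac{1}{445}$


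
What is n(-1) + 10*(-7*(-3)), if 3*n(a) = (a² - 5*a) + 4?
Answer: 640/3 ≈ 213.33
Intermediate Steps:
n(a) = 4/3 - 5*a/3 + a²/3 (n(a) = ((a² - 5*a) + 4)/3 = (4 + a² - 5*a)/3 = 4/3 - 5*a/3 + a²/3)
n(-1) + 10*(-7*(-3)) = (4/3 - 5/3*(-1) + (⅓)*(-1)²) + 10*(-7*(-3)) = (4/3 + 5/3 + (⅓)*1) + 10*21 = (4/3 + 5/3 + ⅓) + 210 = 10/3 + 210 = 640/3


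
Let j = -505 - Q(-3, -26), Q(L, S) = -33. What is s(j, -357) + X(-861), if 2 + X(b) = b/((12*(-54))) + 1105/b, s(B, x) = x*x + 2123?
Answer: 8032306249/61992 ≈ 1.2957e+5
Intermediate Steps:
j = -472 (j = -505 - 1*(-33) = -505 + 33 = -472)
s(B, x) = 2123 + x² (s(B, x) = x² + 2123 = 2123 + x²)
X(b) = -2 + 1105/b - b/648 (X(b) = -2 + (b/((12*(-54))) + 1105/b) = -2 + (b/(-648) + 1105/b) = -2 + (b*(-1/648) + 1105/b) = -2 + (-b/648 + 1105/b) = -2 + (1105/b - b/648) = -2 + 1105/b - b/648)
s(j, -357) + X(-861) = (2123 + (-357)²) + (-2 + 1105/(-861) - 1/648*(-861)) = (2123 + 127449) + (-2 + 1105*(-1/861) + 287/216) = 129572 + (-2 - 1105/861 + 287/216) = 129572 - 121175/61992 = 8032306249/61992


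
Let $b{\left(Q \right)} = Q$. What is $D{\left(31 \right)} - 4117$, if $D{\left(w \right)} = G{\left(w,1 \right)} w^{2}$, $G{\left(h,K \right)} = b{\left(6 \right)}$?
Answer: $1649$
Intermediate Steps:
$G{\left(h,K \right)} = 6$
$D{\left(w \right)} = 6 w^{2}$
$D{\left(31 \right)} - 4117 = 6 \cdot 31^{2} - 4117 = 6 \cdot 961 - 4117 = 5766 - 4117 = 1649$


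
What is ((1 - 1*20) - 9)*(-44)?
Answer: 1232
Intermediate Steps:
((1 - 1*20) - 9)*(-44) = ((1 - 20) - 9)*(-44) = (-19 - 9)*(-44) = -28*(-44) = 1232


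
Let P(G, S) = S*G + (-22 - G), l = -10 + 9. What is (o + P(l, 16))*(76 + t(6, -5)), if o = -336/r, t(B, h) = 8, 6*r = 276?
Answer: -85596/23 ≈ -3721.6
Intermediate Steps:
r = 46 (r = (⅙)*276 = 46)
l = -1
P(G, S) = -22 - G + G*S (P(G, S) = G*S + (-22 - G) = -22 - G + G*S)
o = -168/23 (o = -336/46 = -336*1/46 = -168/23 ≈ -7.3043)
(o + P(l, 16))*(76 + t(6, -5)) = (-168/23 + (-22 - 1*(-1) - 1*16))*(76 + 8) = (-168/23 + (-22 + 1 - 16))*84 = (-168/23 - 37)*84 = -1019/23*84 = -85596/23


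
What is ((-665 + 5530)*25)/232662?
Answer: 121625/232662 ≈ 0.52275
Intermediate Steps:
((-665 + 5530)*25)/232662 = (4865*25)*(1/232662) = 121625*(1/232662) = 121625/232662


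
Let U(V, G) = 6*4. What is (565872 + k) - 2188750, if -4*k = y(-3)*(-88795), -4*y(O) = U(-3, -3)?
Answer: -3512141/2 ≈ -1.7561e+6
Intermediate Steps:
U(V, G) = 24
y(O) = -6 (y(O) = -¼*24 = -6)
k = -266385/2 (k = -(-3)*(-88795)/2 = -¼*532770 = -266385/2 ≈ -1.3319e+5)
(565872 + k) - 2188750 = (565872 - 266385/2) - 2188750 = 865359/2 - 2188750 = -3512141/2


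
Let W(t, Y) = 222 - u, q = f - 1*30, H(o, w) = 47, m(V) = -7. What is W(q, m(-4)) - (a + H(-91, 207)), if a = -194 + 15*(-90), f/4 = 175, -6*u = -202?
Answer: 5056/3 ≈ 1685.3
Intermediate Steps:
u = 101/3 (u = -1/6*(-202) = 101/3 ≈ 33.667)
f = 700 (f = 4*175 = 700)
q = 670 (q = 700 - 1*30 = 700 - 30 = 670)
a = -1544 (a = -194 - 1350 = -1544)
W(t, Y) = 565/3 (W(t, Y) = 222 - 1*101/3 = 222 - 101/3 = 565/3)
W(q, m(-4)) - (a + H(-91, 207)) = 565/3 - (-1544 + 47) = 565/3 - 1*(-1497) = 565/3 + 1497 = 5056/3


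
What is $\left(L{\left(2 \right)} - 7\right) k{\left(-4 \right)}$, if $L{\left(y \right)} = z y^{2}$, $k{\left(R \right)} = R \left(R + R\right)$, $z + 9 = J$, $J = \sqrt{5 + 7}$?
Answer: $-1376 + 256 \sqrt{3} \approx -932.59$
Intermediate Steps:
$J = 2 \sqrt{3}$ ($J = \sqrt{12} = 2 \sqrt{3} \approx 3.4641$)
$z = -9 + 2 \sqrt{3} \approx -5.5359$
$k{\left(R \right)} = 2 R^{2}$ ($k{\left(R \right)} = R 2 R = 2 R^{2}$)
$L{\left(y \right)} = y^{2} \left(-9 + 2 \sqrt{3}\right)$ ($L{\left(y \right)} = \left(-9 + 2 \sqrt{3}\right) y^{2} = y^{2} \left(-9 + 2 \sqrt{3}\right)$)
$\left(L{\left(2 \right)} - 7\right) k{\left(-4 \right)} = \left(2^{2} \left(-9 + 2 \sqrt{3}\right) - 7\right) 2 \left(-4\right)^{2} = \left(4 \left(-9 + 2 \sqrt{3}\right) - 7\right) 2 \cdot 16 = \left(\left(-36 + 8 \sqrt{3}\right) - 7\right) 32 = \left(-43 + 8 \sqrt{3}\right) 32 = -1376 + 256 \sqrt{3}$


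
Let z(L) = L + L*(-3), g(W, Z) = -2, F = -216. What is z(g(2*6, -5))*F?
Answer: -864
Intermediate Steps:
z(L) = -2*L (z(L) = L - 3*L = -2*L)
z(g(2*6, -5))*F = -2*(-2)*(-216) = 4*(-216) = -864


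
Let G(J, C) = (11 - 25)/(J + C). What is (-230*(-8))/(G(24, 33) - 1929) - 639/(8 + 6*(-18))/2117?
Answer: -22132827087/23280013900 ≈ -0.95072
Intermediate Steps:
G(J, C) = -14/(C + J)
(-230*(-8))/(G(24, 33) - 1929) - 639/(8 + 6*(-18))/2117 = (-230*(-8))/(-14/(33 + 24) - 1929) - 639/(8 + 6*(-18))/2117 = 1840/(-14/57 - 1929) - 639/(8 - 108)*(1/2117) = 1840/(-14*1/57 - 1929) - 639/(-100)*(1/2117) = 1840/(-14/57 - 1929) - 639*(-1/100)*(1/2117) = 1840/(-109967/57) + (639/100)*(1/2117) = 1840*(-57/109967) + 639/211700 = -104880/109967 + 639/211700 = -22132827087/23280013900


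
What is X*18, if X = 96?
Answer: 1728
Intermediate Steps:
X*18 = 96*18 = 1728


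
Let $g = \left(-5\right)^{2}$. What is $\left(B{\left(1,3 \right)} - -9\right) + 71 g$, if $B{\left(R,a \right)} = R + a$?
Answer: $1788$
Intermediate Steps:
$g = 25$
$\left(B{\left(1,3 \right)} - -9\right) + 71 g = \left(\left(1 + 3\right) - -9\right) + 71 \cdot 25 = \left(4 + 9\right) + 1775 = 13 + 1775 = 1788$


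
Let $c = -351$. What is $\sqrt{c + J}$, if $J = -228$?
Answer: $i \sqrt{579} \approx 24.062 i$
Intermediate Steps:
$\sqrt{c + J} = \sqrt{-351 - 228} = \sqrt{-579} = i \sqrt{579}$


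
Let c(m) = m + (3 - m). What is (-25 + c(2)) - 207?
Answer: -229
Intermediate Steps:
c(m) = 3
(-25 + c(2)) - 207 = (-25 + 3) - 207 = -22 - 207 = -229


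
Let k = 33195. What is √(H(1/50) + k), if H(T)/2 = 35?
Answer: √33265 ≈ 182.39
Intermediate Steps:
H(T) = 70 (H(T) = 2*35 = 70)
√(H(1/50) + k) = √(70 + 33195) = √33265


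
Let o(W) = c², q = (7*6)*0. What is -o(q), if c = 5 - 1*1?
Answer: -16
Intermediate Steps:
c = 4 (c = 5 - 1 = 4)
q = 0 (q = 42*0 = 0)
o(W) = 16 (o(W) = 4² = 16)
-o(q) = -1*16 = -16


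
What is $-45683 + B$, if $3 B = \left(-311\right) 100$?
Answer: $- \frac{168149}{3} \approx -56050.0$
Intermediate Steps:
$B = - \frac{31100}{3}$ ($B = \frac{\left(-311\right) 100}{3} = \frac{1}{3} \left(-31100\right) = - \frac{31100}{3} \approx -10367.0$)
$-45683 + B = -45683 - \frac{31100}{3} = - \frac{168149}{3}$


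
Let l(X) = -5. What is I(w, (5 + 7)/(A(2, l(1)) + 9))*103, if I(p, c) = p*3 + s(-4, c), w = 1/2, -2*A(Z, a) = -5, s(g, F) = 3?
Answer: 927/2 ≈ 463.50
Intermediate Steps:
A(Z, a) = 5/2 (A(Z, a) = -½*(-5) = 5/2)
w = ½ (w = 1*(½) = ½ ≈ 0.50000)
I(p, c) = 3 + 3*p (I(p, c) = p*3 + 3 = 3*p + 3 = 3 + 3*p)
I(w, (5 + 7)/(A(2, l(1)) + 9))*103 = (3 + 3*(½))*103 = (3 + 3/2)*103 = (9/2)*103 = 927/2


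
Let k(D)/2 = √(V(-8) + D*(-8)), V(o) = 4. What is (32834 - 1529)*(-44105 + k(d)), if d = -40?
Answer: -1379580045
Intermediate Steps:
k(D) = 2*√(4 - 8*D) (k(D) = 2*√(4 + D*(-8)) = 2*√(4 - 8*D))
(32834 - 1529)*(-44105 + k(d)) = (32834 - 1529)*(-44105 + 4*√(1 - 2*(-40))) = 31305*(-44105 + 4*√(1 + 80)) = 31305*(-44105 + 4*√81) = 31305*(-44105 + 4*9) = 31305*(-44105 + 36) = 31305*(-44069) = -1379580045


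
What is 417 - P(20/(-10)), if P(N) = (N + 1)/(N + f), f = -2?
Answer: 1667/4 ≈ 416.75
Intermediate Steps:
P(N) = (1 + N)/(-2 + N) (P(N) = (N + 1)/(N - 2) = (1 + N)/(-2 + N))
417 - P(20/(-10)) = 417 - (1 + 20/(-10))/(-2 + 20/(-10)) = 417 - (1 + 20*(-⅒))/(-2 + 20*(-⅒)) = 417 - (1 - 2)/(-2 - 2) = 417 - (-1)/(-4) = 417 - (-1)*(-1)/4 = 417 - 1*¼ = 417 - ¼ = 1667/4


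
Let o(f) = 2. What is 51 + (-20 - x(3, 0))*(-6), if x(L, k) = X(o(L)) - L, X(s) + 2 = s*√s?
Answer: 141 + 12*√2 ≈ 157.97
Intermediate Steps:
X(s) = -2 + s^(3/2) (X(s) = -2 + s*√s = -2 + s^(3/2))
x(L, k) = -2 - L + 2*√2 (x(L, k) = (-2 + 2^(3/2)) - L = (-2 + 2*√2) - L = -2 - L + 2*√2)
51 + (-20 - x(3, 0))*(-6) = 51 + (-20 - (-2 - 1*3 + 2*√2))*(-6) = 51 + (-20 - (-2 - 3 + 2*√2))*(-6) = 51 + (-20 - (-5 + 2*√2))*(-6) = 51 + (-20 + (5 - 2*√2))*(-6) = 51 + (-15 - 2*√2)*(-6) = 51 + (90 + 12*√2) = 141 + 12*√2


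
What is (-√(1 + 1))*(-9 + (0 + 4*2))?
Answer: √2 ≈ 1.4142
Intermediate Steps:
(-√(1 + 1))*(-9 + (0 + 4*2)) = (-√2)*(-9 + (0 + 8)) = (-√2)*(-9 + 8) = -√2*(-1) = √2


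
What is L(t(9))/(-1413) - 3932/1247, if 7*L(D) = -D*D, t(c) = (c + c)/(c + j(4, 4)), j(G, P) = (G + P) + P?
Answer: -211737144/67152197 ≈ -3.1531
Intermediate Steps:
j(G, P) = G + 2*P
t(c) = 2*c/(12 + c) (t(c) = (c + c)/(c + (4 + 2*4)) = (2*c)/(c + (4 + 8)) = (2*c)/(c + 12) = (2*c)/(12 + c) = 2*c/(12 + c))
L(D) = -D²/7 (L(D) = (-D*D)/7 = (-D²)/7 = -D²/7)
L(t(9))/(-1413) - 3932/1247 = -324/(12 + 9)²/7/(-1413) - 3932/1247 = -(2*9/21)²/7*(-1/1413) - 3932*1/1247 = -(2*9*(1/21))²/7*(-1/1413) - 3932/1247 = -(6/7)²/7*(-1/1413) - 3932/1247 = -⅐*36/49*(-1/1413) - 3932/1247 = -36/343*(-1/1413) - 3932/1247 = 4/53851 - 3932/1247 = -211737144/67152197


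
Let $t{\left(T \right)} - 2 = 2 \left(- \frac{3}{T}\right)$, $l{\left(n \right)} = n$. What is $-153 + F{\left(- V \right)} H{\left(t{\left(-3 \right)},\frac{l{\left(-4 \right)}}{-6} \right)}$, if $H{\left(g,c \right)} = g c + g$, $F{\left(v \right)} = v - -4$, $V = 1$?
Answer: $-133$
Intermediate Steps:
$t{\left(T \right)} = 2 - \frac{6}{T}$ ($t{\left(T \right)} = 2 + 2 \left(- \frac{3}{T}\right) = 2 - \frac{6}{T}$)
$F{\left(v \right)} = 4 + v$ ($F{\left(v \right)} = v + 4 = 4 + v$)
$H{\left(g,c \right)} = g + c g$ ($H{\left(g,c \right)} = c g + g = g + c g$)
$-153 + F{\left(- V \right)} H{\left(t{\left(-3 \right)},\frac{l{\left(-4 \right)}}{-6} \right)} = -153 + \left(4 - 1\right) \left(2 - \frac{6}{-3}\right) \left(1 - \frac{4}{-6}\right) = -153 + \left(4 - 1\right) \left(2 - -2\right) \left(1 - - \frac{2}{3}\right) = -153 + 3 \left(2 + 2\right) \left(1 + \frac{2}{3}\right) = -153 + 3 \cdot 4 \cdot \frac{5}{3} = -153 + 3 \cdot \frac{20}{3} = -153 + 20 = -133$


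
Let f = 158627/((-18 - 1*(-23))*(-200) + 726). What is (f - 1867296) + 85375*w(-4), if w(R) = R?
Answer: -605368731/274 ≈ -2.2094e+6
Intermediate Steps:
f = -158627/274 (f = 158627/((-18 + 23)*(-200) + 726) = 158627/(5*(-200) + 726) = 158627/(-1000 + 726) = 158627/(-274) = 158627*(-1/274) = -158627/274 ≈ -578.93)
(f - 1867296) + 85375*w(-4) = (-158627/274 - 1867296) + 85375*(-4) = -511797731/274 - 341500 = -605368731/274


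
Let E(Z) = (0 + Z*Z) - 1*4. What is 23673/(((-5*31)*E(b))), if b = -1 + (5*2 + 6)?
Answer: -1821/2635 ≈ -0.69108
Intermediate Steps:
b = 15 (b = -1 + (10 + 6) = -1 + 16 = 15)
E(Z) = -4 + Z² (E(Z) = (0 + Z²) - 4 = Z² - 4 = -4 + Z²)
23673/(((-5*31)*E(b))) = 23673/(((-5*31)*(-4 + 15²))) = 23673/((-155*(-4 + 225))) = 23673/((-155*221)) = 23673/(-34255) = 23673*(-1/34255) = -1821/2635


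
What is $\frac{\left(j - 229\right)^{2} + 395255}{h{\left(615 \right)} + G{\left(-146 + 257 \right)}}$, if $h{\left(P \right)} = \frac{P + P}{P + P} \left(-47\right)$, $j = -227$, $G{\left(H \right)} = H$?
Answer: $\frac{603191}{64} \approx 9424.9$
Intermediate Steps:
$h{\left(P \right)} = -47$ ($h{\left(P \right)} = \frac{2 P}{2 P} \left(-47\right) = 2 P \frac{1}{2 P} \left(-47\right) = 1 \left(-47\right) = -47$)
$\frac{\left(j - 229\right)^{2} + 395255}{h{\left(615 \right)} + G{\left(-146 + 257 \right)}} = \frac{\left(-227 - 229\right)^{2} + 395255}{-47 + \left(-146 + 257\right)} = \frac{\left(-456\right)^{2} + 395255}{-47 + 111} = \frac{207936 + 395255}{64} = 603191 \cdot \frac{1}{64} = \frac{603191}{64}$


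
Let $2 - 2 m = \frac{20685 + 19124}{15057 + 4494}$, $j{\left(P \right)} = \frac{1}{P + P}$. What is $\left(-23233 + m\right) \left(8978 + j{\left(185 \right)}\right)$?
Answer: $- \frac{143703307129393}{688940} \approx -2.0859 \cdot 10^{8}$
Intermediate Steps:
$j{\left(P \right)} = \frac{1}{2 P}$
$m = - \frac{101}{5586}$ ($m = 1 - \frac{\left(20685 + 19124\right) \frac{1}{15057 + 4494}}{2} = 1 - \frac{39809 \cdot \frac{1}{19551}}{2} = 1 - \frac{5687}{5586} = - \frac{101}{5586} \approx -0.018081$)
$\left(-23233 + m\right) \left(8978 + j{\left(185 \right)}\right) = \left(-23233 - \frac{101}{5586}\right) \left(8978 + \frac{1}{2 \cdot 185}\right) = - \frac{129779639 \left(8978 + \frac{1}{2} \cdot \frac{1}{185}\right)}{5586} = - \frac{129779639 \left(8978 + \frac{1}{370}\right)}{5586} = \left(- \frac{129779639}{5586}\right) \frac{3321861}{370} = - \frac{143703307129393}{688940}$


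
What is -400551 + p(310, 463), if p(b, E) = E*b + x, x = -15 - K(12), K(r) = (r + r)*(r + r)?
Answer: -257612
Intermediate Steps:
K(r) = 4*r² (K(r) = (2*r)*(2*r) = 4*r²)
x = -591 (x = -15 - 4*12² = -15 - 4*144 = -15 - 1*576 = -15 - 576 = -591)
p(b, E) = -591 + E*b (p(b, E) = E*b - 591 = -591 + E*b)
-400551 + p(310, 463) = -400551 + (-591 + 463*310) = -400551 + (-591 + 143530) = -400551 + 142939 = -257612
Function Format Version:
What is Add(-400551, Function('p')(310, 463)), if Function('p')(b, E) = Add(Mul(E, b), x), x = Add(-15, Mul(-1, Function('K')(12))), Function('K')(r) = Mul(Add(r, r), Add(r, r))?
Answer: -257612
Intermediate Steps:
Function('K')(r) = Mul(4, Pow(r, 2)) (Function('K')(r) = Mul(Mul(2, r), Mul(2, r)) = Mul(4, Pow(r, 2)))
x = -591 (x = Add(-15, Mul(-1, Mul(4, Pow(12, 2)))) = Add(-15, Mul(-1, Mul(4, 144))) = Add(-15, Mul(-1, 576)) = Add(-15, -576) = -591)
Function('p')(b, E) = Add(-591, Mul(E, b)) (Function('p')(b, E) = Add(Mul(E, b), -591) = Add(-591, Mul(E, b)))
Add(-400551, Function('p')(310, 463)) = Add(-400551, Add(-591, Mul(463, 310))) = Add(-400551, Add(-591, 143530)) = Add(-400551, 142939) = -257612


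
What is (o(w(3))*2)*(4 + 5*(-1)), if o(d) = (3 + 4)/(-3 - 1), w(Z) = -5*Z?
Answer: 7/2 ≈ 3.5000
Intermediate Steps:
o(d) = -7/4 (o(d) = 7/(-4) = 7*(-¼) = -7/4)
(o(w(3))*2)*(4 + 5*(-1)) = (-7/4*2)*(4 + 5*(-1)) = -7*(4 - 5)/2 = -7/2*(-1) = 7/2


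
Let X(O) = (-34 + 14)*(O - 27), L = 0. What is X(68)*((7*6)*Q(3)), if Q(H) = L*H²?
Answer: 0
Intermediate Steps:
Q(H) = 0 (Q(H) = 0*H² = 0)
X(O) = 540 - 20*O (X(O) = -20*(-27 + O) = 540 - 20*O)
X(68)*((7*6)*Q(3)) = (540 - 20*68)*((7*6)*0) = (540 - 1360)*(42*0) = -820*0 = 0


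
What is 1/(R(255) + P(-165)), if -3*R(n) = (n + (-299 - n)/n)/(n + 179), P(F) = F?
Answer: -332010/54846121 ≈ -0.0060535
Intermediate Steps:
R(n) = -(n + (-299 - n)/n)/(3*(179 + n)) (R(n) = -(n + (-299 - n)/n)/(3*(n + 179)) = -(n + (-299 - n)/n)/(3*(179 + n)))
1/(R(255) + P(-165)) = 1/((⅓)*(299 + 255 - 1*255²)/(255*(179 + 255)) - 165) = 1/((⅓)*(1/255)*(299 + 255 - 1*65025)/434 - 165) = 1/((⅓)*(1/255)*(1/434)*(299 + 255 - 65025) - 165) = 1/((⅓)*(1/255)*(1/434)*(-64471) - 165) = 1/(-64471/332010 - 165) = 1/(-54846121/332010) = -332010/54846121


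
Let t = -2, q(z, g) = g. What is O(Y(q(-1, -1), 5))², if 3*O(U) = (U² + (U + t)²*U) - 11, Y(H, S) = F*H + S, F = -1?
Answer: 14641/9 ≈ 1626.8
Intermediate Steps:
Y(H, S) = S - H (Y(H, S) = -H + S = S - H)
O(U) = -11/3 + U²/3 + U*(-2 + U)²/3 (O(U) = ((U² + (U - 2)²*U) - 11)/3 = ((U² + (-2 + U)²*U) - 11)/3 = ((U² + U*(-2 + U)²) - 11)/3 = (-11 + U² + U*(-2 + U)²)/3 = -11/3 + U²/3 + U*(-2 + U)²/3)
O(Y(q(-1, -1), 5))² = (-11/3 + (5 - 1*(-1))²/3 + (5 - 1*(-1))*(-2 + (5 - 1*(-1)))²/3)² = (-11/3 + (5 + 1)²/3 + (5 + 1)*(-2 + (5 + 1))²/3)² = (-11/3 + (⅓)*6² + (⅓)*6*(-2 + 6)²)² = (-11/3 + (⅓)*36 + (⅓)*6*4²)² = (-11/3 + 12 + (⅓)*6*16)² = (-11/3 + 12 + 32)² = (121/3)² = 14641/9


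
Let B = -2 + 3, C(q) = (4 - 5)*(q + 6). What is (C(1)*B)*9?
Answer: -63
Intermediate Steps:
C(q) = -6 - q (C(q) = -(6 + q) = -6 - q)
B = 1
(C(1)*B)*9 = ((-6 - 1*1)*1)*9 = ((-6 - 1)*1)*9 = -7*1*9 = -7*9 = -63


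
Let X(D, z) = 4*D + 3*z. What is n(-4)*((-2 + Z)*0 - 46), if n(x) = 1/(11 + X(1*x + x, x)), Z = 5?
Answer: 46/33 ≈ 1.3939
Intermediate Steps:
X(D, z) = 3*z + 4*D
n(x) = 1/(11 + 11*x) (n(x) = 1/(11 + (3*x + 4*(1*x + x))) = 1/(11 + (3*x + 4*(x + x))) = 1/(11 + (3*x + 4*(2*x))) = 1/(11 + (3*x + 8*x)) = 1/(11 + 11*x))
n(-4)*((-2 + Z)*0 - 46) = (1/(11*(1 - 4)))*((-2 + 5)*0 - 46) = ((1/11)/(-3))*(3*0 - 46) = ((1/11)*(-⅓))*(0 - 46) = -1/33*(-46) = 46/33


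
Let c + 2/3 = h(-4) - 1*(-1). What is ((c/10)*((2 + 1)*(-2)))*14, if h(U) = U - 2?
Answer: 238/5 ≈ 47.600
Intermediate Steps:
h(U) = -2 + U
c = -17/3 (c = -2/3 + ((-2 - 4) - 1*(-1)) = -2/3 + (-6 + 1) = -2/3 - 5 = -17/3 ≈ -5.6667)
((c/10)*((2 + 1)*(-2)))*14 = ((-17/3/10)*((2 + 1)*(-2)))*14 = ((-17/3*1/10)*(3*(-2)))*14 = -17/30*(-6)*14 = (17/5)*14 = 238/5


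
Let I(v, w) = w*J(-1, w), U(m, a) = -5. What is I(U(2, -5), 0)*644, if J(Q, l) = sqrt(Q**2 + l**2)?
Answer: 0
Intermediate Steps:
I(v, w) = w*sqrt(1 + w**2) (I(v, w) = w*sqrt((-1)**2 + w**2) = w*sqrt(1 + w**2))
I(U(2, -5), 0)*644 = (0*sqrt(1 + 0**2))*644 = (0*sqrt(1 + 0))*644 = (0*sqrt(1))*644 = (0*1)*644 = 0*644 = 0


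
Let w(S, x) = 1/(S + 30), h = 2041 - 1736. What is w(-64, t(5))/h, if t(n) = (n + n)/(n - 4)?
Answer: -1/10370 ≈ -9.6432e-5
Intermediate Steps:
h = 305
t(n) = 2*n/(-4 + n) (t(n) = (2*n)/(-4 + n) = 2*n/(-4 + n))
w(S, x) = 1/(30 + S)
w(-64, t(5))/h = 1/((30 - 64)*305) = (1/305)/(-34) = -1/34*1/305 = -1/10370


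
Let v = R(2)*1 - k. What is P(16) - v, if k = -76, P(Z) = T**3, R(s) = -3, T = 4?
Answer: -9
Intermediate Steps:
P(Z) = 64 (P(Z) = 4**3 = 64)
v = 73 (v = -3*1 - 1*(-76) = -3 + 76 = 73)
P(16) - v = 64 - 1*73 = 64 - 73 = -9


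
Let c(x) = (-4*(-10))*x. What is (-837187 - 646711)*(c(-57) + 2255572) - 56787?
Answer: -3343655549003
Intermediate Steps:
c(x) = 40*x
(-837187 - 646711)*(c(-57) + 2255572) - 56787 = (-837187 - 646711)*(40*(-57) + 2255572) - 56787 = -1483898*(-2280 + 2255572) - 56787 = -1483898*2253292 - 56787 = -3343655492216 - 56787 = -3343655549003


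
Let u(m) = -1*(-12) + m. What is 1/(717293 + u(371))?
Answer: 1/717676 ≈ 1.3934e-6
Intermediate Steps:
u(m) = 12 + m
1/(717293 + u(371)) = 1/(717293 + (12 + 371)) = 1/(717293 + 383) = 1/717676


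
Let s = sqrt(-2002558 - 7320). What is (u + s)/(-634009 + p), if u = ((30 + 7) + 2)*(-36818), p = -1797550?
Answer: 110454/187043 - I*sqrt(2009878)/2431559 ≈ 0.59053 - 0.00058304*I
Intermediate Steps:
s = I*sqrt(2009878) (s = sqrt(-2009878) = I*sqrt(2009878) ≈ 1417.7*I)
u = -1435902 (u = (37 + 2)*(-36818) = 39*(-36818) = -1435902)
(u + s)/(-634009 + p) = (-1435902 + I*sqrt(2009878))/(-634009 - 1797550) = (-1435902 + I*sqrt(2009878))/(-2431559) = (-1435902 + I*sqrt(2009878))*(-1/2431559) = 110454/187043 - I*sqrt(2009878)/2431559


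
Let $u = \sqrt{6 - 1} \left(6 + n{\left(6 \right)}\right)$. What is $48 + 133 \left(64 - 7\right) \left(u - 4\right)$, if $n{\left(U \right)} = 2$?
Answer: $-30276 + 60648 \sqrt{5} \approx 1.0534 \cdot 10^{5}$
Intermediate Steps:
$u = 8 \sqrt{5}$ ($u = \sqrt{6 - 1} \left(6 + 2\right) = \sqrt{5} \cdot 8 = 8 \sqrt{5} \approx 17.889$)
$48 + 133 \left(64 - 7\right) \left(u - 4\right) = 48 + 133 \left(64 - 7\right) \left(8 \sqrt{5} - 4\right) = 48 + 133 \cdot 57 \left(-4 + 8 \sqrt{5}\right) = 48 + 133 \left(-228 + 456 \sqrt{5}\right) = 48 - \left(30324 - 60648 \sqrt{5}\right) = -30276 + 60648 \sqrt{5}$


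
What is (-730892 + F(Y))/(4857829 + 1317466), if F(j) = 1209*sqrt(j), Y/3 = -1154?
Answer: -730892/6175295 + 1209*I*sqrt(3462)/6175295 ≈ -0.11836 + 0.011519*I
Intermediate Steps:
Y = -3462 (Y = 3*(-1154) = -3462)
(-730892 + F(Y))/(4857829 + 1317466) = (-730892 + 1209*sqrt(-3462))/(4857829 + 1317466) = (-730892 + 1209*(I*sqrt(3462)))/6175295 = (-730892 + 1209*I*sqrt(3462))*(1/6175295) = -730892/6175295 + 1209*I*sqrt(3462)/6175295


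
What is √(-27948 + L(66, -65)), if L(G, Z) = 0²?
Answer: 2*I*√6987 ≈ 167.18*I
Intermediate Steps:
L(G, Z) = 0
√(-27948 + L(66, -65)) = √(-27948 + 0) = √(-27948) = 2*I*√6987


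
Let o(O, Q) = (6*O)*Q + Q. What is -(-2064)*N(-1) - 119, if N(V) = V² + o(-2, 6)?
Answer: -134279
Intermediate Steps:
o(O, Q) = Q + 6*O*Q (o(O, Q) = 6*O*Q + Q = Q + 6*O*Q)
N(V) = -66 + V² (N(V) = V² + 6*(1 + 6*(-2)) = V² + 6*(1 - 12) = V² + 6*(-11) = V² - 66 = -66 + V²)
-(-2064)*N(-1) - 119 = -(-2064)*(-66 + (-1)²) - 119 = -(-2064)*(-66 + 1) - 119 = -(-2064)*(-65) - 119 = -129*1040 - 119 = -134160 - 119 = -134279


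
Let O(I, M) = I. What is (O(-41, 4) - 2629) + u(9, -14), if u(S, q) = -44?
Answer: -2714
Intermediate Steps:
(O(-41, 4) - 2629) + u(9, -14) = (-41 - 2629) - 44 = -2670 - 44 = -2714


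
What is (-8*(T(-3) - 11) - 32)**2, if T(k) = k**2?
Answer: 256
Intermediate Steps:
(-8*(T(-3) - 11) - 32)**2 = (-8*((-3)**2 - 11) - 32)**2 = (-8*(9 - 11) - 32)**2 = (-8*(-2) - 32)**2 = (16 - 32)**2 = (-16)**2 = 256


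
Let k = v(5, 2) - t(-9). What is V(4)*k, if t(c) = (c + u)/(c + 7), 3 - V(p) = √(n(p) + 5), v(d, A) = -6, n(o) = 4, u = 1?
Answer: 0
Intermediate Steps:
V(p) = 0 (V(p) = 3 - √(4 + 5) = 3 - √9 = 3 - 1*3 = 3 - 3 = 0)
t(c) = (1 + c)/(7 + c) (t(c) = (c + 1)/(c + 7) = (1 + c)/(7 + c))
k = -10 (k = -6 - (1 - 9)/(7 - 9) = -6 - (-8)/(-2) = -6 - (-1)*(-8)/2 = -6 - 1*4 = -6 - 4 = -10)
V(4)*k = 0*(-10) = 0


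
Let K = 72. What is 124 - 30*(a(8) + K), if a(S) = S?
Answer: -2276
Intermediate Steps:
124 - 30*(a(8) + K) = 124 - 30*(8 + 72) = 124 - 30*80 = 124 - 2400 = -2276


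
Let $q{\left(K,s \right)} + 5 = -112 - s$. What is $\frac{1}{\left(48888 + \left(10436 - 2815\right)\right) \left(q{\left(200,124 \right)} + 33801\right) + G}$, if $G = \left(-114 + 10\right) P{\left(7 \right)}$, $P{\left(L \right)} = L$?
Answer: $\frac{1}{1896441312} \approx 5.273 \cdot 10^{-10}$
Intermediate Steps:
$q{\left(K,s \right)} = -117 - s$ ($q{\left(K,s \right)} = -5 - \left(112 + s\right) = -117 - s$)
$G = -728$ ($G = \left(-114 + 10\right) 7 = \left(-104\right) 7 = -728$)
$\frac{1}{\left(48888 + \left(10436 - 2815\right)\right) \left(q{\left(200,124 \right)} + 33801\right) + G} = \frac{1}{\left(48888 + \left(10436 - 2815\right)\right) \left(\left(-117 - 124\right) + 33801\right) - 728} = \frac{1}{\left(48888 + 7621\right) \left(\left(-117 - 124\right) + 33801\right) - 728} = \frac{1}{56509 \left(-241 + 33801\right) - 728} = \frac{1}{56509 \cdot 33560 - 728} = \frac{1}{1896442040 - 728} = \frac{1}{1896441312}$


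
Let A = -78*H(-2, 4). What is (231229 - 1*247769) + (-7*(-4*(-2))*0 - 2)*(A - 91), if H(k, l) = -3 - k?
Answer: -16514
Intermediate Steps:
A = 78 (A = -78*(-3 - 1*(-2)) = -78*(-3 + 2) = -78*(-1) = 78)
(231229 - 1*247769) + (-7*(-4*(-2))*0 - 2)*(A - 91) = (231229 - 1*247769) + (-7*(-4*(-2))*0 - 2)*(78 - 91) = (231229 - 247769) + (-56*0 - 2)*(-13) = -16540 + (-7*0 - 2)*(-13) = -16540 + (0 - 2)*(-13) = -16540 - 2*(-13) = -16540 + 26 = -16514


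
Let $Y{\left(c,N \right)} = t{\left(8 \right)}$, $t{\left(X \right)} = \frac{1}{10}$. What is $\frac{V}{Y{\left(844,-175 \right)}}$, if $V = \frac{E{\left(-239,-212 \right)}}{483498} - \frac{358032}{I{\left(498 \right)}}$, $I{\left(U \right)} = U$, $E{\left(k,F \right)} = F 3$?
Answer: $- \frac{48085575740}{6688389} \approx -7189.4$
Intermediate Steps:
$t{\left(X \right)} = \frac{1}{10}$
$E{\left(k,F \right)} = 3 F$
$Y{\left(c,N \right)} = \frac{1}{10}$
$V = - \frac{4808557574}{6688389}$ ($V = \frac{3 \left(-212\right)}{483498} - \frac{358032}{498} = \left(-636\right) \frac{1}{483498} - \frac{59672}{83} = - \frac{106}{80583} - \frac{59672}{83} = - \frac{4808557574}{6688389} \approx -718.94$)
$\frac{V}{Y{\left(844,-175 \right)}} = - \frac{4808557574 \frac{1}{\frac{1}{10}}}{6688389} = \left(- \frac{4808557574}{6688389}\right) 10 = - \frac{48085575740}{6688389}$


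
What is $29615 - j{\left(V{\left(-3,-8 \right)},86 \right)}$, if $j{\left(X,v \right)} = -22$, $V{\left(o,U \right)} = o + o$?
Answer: $29637$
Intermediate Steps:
$V{\left(o,U \right)} = 2 o$
$29615 - j{\left(V{\left(-3,-8 \right)},86 \right)} = 29615 - -22 = 29615 + 22 = 29637$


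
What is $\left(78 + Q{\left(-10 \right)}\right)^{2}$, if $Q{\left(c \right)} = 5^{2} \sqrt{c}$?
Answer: $-166 + 3900 i \sqrt{10} \approx -166.0 + 12333.0 i$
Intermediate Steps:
$Q{\left(c \right)} = 25 \sqrt{c}$
$\left(78 + Q{\left(-10 \right)}\right)^{2} = \left(78 + 25 \sqrt{-10}\right)^{2} = \left(78 + 25 i \sqrt{10}\right)^{2}$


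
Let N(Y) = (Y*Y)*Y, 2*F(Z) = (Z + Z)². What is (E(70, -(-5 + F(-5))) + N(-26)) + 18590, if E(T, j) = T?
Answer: 1084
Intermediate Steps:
F(Z) = 2*Z² (F(Z) = (Z + Z)²/2 = (2*Z)²/2 = (4*Z²)/2 = 2*Z²)
N(Y) = Y³ (N(Y) = Y²*Y = Y³)
(E(70, -(-5 + F(-5))) + N(-26)) + 18590 = (70 + (-26)³) + 18590 = (70 - 17576) + 18590 = -17506 + 18590 = 1084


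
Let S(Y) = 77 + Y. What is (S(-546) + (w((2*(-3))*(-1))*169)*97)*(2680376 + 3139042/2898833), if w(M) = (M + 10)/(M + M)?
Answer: 498559838890141250/8696499 ≈ 5.7329e+10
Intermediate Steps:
w(M) = (10 + M)/(2*M) (w(M) = (10 + M)/((2*M)) = (10 + M)*(1/(2*M)) = (10 + M)/(2*M))
(S(-546) + (w((2*(-3))*(-1))*169)*97)*(2680376 + 3139042/2898833) = ((77 - 546) + (((10 + (2*(-3))*(-1))/(2*(((2*(-3))*(-1)))))*169)*97)*(2680376 + 3139042/2898833) = (-469 + (((10 - 6*(-1))/(2*((-6*(-1)))))*169)*97)*(2680376 + 3139042*(1/2898833)) = (-469 + (((½)*(10 + 6)/6)*169)*97)*(2680376 + 3139042/2898833) = (-469 + (((½)*(⅙)*16)*169)*97)*(7769965540250/2898833) = (-469 + ((4/3)*169)*97)*(7769965540250/2898833) = (-469 + (676/3)*97)*(7769965540250/2898833) = (-469 + 65572/3)*(7769965540250/2898833) = (64165/3)*(7769965540250/2898833) = 498559838890141250/8696499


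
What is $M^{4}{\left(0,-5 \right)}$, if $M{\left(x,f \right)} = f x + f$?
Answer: $625$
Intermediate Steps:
$M{\left(x,f \right)} = f + f x$
$M^{4}{\left(0,-5 \right)} = \left(- 5 \left(1 + 0\right)\right)^{4} = \left(\left(-5\right) 1\right)^{4} = \left(-5\right)^{4} = 625$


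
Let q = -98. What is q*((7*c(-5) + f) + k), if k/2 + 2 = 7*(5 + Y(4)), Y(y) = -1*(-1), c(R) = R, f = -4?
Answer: -4018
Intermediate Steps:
Y(y) = 1
k = 80 (k = -4 + 2*(7*(5 + 1)) = -4 + 2*(7*6) = -4 + 2*42 = -4 + 84 = 80)
q*((7*c(-5) + f) + k) = -98*((7*(-5) - 4) + 80) = -98*((-35 - 4) + 80) = -98*(-39 + 80) = -98*41 = -4018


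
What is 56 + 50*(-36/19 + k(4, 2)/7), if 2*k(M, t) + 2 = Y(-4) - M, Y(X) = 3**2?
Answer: -3727/133 ≈ -28.023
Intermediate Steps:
Y(X) = 9
k(M, t) = 7/2 - M/2 (k(M, t) = -1 + (9 - M)/2 = -1 + (9/2 - M/2) = 7/2 - M/2)
56 + 50*(-36/19 + k(4, 2)/7) = 56 + 50*(-36/19 + (7/2 - 1/2*4)/7) = 56 + 50*(-36*1/19 + (7/2 - 2)*(1/7)) = 56 + 50*(-36/19 + (3/2)*(1/7)) = 56 + 50*(-36/19 + 3/14) = 56 + 50*(-447/266) = 56 - 11175/133 = -3727/133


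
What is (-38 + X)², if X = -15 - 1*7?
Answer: 3600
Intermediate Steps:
X = -22 (X = -15 - 7 = -22)
(-38 + X)² = (-38 - 22)² = (-60)² = 3600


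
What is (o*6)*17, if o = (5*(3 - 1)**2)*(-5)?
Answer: -10200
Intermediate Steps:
o = -100 (o = (5*2**2)*(-5) = (5*4)*(-5) = 20*(-5) = -100)
(o*6)*17 = -100*6*17 = -600*17 = -10200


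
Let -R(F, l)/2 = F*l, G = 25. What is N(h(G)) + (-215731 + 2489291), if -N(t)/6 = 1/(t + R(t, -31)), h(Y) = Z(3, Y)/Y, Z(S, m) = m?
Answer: 47744758/21 ≈ 2.2736e+6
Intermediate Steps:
h(Y) = 1 (h(Y) = Y/Y = 1)
R(F, l) = -2*F*l
N(t) = -2/(21*t) (N(t) = -6/(t - 2*t*(-31)) = -6/(t + 62*t) = -6*1/(63*t) = -2/(21*t))
N(h(G)) + (-215731 + 2489291) = -2/21/1 + (-215731 + 2489291) = -2/21*1 + 2273560 = -2/21 + 2273560 = 47744758/21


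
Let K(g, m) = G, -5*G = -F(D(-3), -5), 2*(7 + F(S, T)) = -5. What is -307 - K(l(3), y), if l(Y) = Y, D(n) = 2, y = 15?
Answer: -3051/10 ≈ -305.10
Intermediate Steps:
F(S, T) = -19/2 (F(S, T) = -7 + (½)*(-5) = -7 - 5/2 = -19/2)
G = -19/10 (G = -(-1)*(-19)/(5*2) = -⅕*19/2 = -19/10 ≈ -1.9000)
K(g, m) = -19/10
-307 - K(l(3), y) = -307 - 1*(-19/10) = -307 + 19/10 = -3051/10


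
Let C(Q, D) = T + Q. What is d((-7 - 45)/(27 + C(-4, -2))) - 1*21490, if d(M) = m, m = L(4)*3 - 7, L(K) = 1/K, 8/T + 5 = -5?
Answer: -85985/4 ≈ -21496.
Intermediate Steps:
T = -4/5 (T = 8/(-5 - 5) = 8/(-10) = 8*(-1/10) = -4/5 ≈ -0.80000)
C(Q, D) = -4/5 + Q
m = -25/4 (m = 3/4 - 7 = -25/4 ≈ -6.2500)
d(M) = -25/4
d((-7 - 45)/(27 + C(-4, -2))) - 1*21490 = -25/4 - 1*21490 = -25/4 - 21490 = -85985/4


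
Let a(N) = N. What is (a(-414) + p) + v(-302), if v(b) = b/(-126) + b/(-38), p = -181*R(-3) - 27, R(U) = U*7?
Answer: 4034302/1197 ≈ 3370.3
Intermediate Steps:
R(U) = 7*U
p = 3774 (p = -1267*(-3) - 27 = -181*(-21) - 27 = 3801 - 27 = 3774)
v(b) = -41*b/1197 (v(b) = b*(-1/126) + b*(-1/38) = -b/126 - b/38 = -41*b/1197)
(a(-414) + p) + v(-302) = (-414 + 3774) - 41/1197*(-302) = 3360 + 12382/1197 = 4034302/1197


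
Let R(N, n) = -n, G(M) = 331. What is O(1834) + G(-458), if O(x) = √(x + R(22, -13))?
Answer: 331 + √1847 ≈ 373.98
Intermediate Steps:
O(x) = √(13 + x) (O(x) = √(x - 1*(-13)) = √(x + 13) = √(13 + x))
O(1834) + G(-458) = √(13 + 1834) + 331 = √1847 + 331 = 331 + √1847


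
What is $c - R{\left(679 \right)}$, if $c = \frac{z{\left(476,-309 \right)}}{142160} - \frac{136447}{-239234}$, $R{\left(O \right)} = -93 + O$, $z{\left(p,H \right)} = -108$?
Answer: $- \frac{2488774839949}{4251188180} \approx -585.43$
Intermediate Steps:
$c = \frac{2421433531}{4251188180}$ ($c = - \frac{108}{142160} - \frac{136447}{-239234} = \left(-108\right) \frac{1}{142160} - - \frac{136447}{239234} = - \frac{27}{35540} + \frac{136447}{239234} = \frac{2421433531}{4251188180} \approx 0.56959$)
$c - R{\left(679 \right)} = \frac{2421433531}{4251188180} - \left(-93 + 679\right) = \frac{2421433531}{4251188180} - 586 = - \frac{2488774839949}{4251188180}$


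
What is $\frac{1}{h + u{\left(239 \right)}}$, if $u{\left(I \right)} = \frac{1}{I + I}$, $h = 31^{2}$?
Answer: $\frac{478}{459359} \approx 0.0010406$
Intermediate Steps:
$h = 961$
$u{\left(I \right)} = \frac{1}{2 I}$
$\frac{1}{h + u{\left(239 \right)}} = \frac{1}{961 + \frac{1}{2 \cdot 239}} = \frac{1}{961 + \frac{1}{2} \cdot \frac{1}{239}} = \frac{1}{961 + \frac{1}{478}} = \frac{1}{\frac{459359}{478}} = \frac{478}{459359}$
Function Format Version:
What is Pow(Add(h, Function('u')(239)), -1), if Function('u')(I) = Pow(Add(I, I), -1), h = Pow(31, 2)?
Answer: Rational(478, 459359) ≈ 0.0010406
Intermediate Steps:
h = 961
Function('u')(I) = Mul(Rational(1, 2), Pow(I, -1)) (Function('u')(I) = Pow(Mul(2, I), -1) = Mul(Rational(1, 2), Pow(I, -1)))
Pow(Add(h, Function('u')(239)), -1) = Pow(Add(961, Mul(Rational(1, 2), Pow(239, -1))), -1) = Pow(Add(961, Mul(Rational(1, 2), Rational(1, 239))), -1) = Pow(Add(961, Rational(1, 478)), -1) = Pow(Rational(459359, 478), -1) = Rational(478, 459359)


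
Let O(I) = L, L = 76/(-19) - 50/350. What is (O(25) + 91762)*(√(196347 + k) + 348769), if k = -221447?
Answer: 224016072545/7 + 6423050*I*√251/7 ≈ 3.2002e+10 + 1.4537e+7*I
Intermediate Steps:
L = -29/7 (L = 76*(-1/19) - 50*1/350 = -4 - ⅐ = -29/7 ≈ -4.1429)
O(I) = -29/7
(O(25) + 91762)*(√(196347 + k) + 348769) = (-29/7 + 91762)*(√(196347 - 221447) + 348769) = 642305*(√(-25100) + 348769)/7 = 642305*(10*I*√251 + 348769)/7 = 642305*(348769 + 10*I*√251)/7 = 224016072545/7 + 6423050*I*√251/7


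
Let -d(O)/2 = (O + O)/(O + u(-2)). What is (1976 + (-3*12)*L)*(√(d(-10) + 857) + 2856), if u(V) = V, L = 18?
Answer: 3792768 + 1328*√7683/3 ≈ 3.8316e+6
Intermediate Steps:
d(O) = -4*O/(-2 + O) (d(O) = -2*(O + O)/(O - 2) = -2*2*O/(-2 + O) = -4*O/(-2 + O))
(1976 + (-3*12)*L)*(√(d(-10) + 857) + 2856) = (1976 - 3*12*18)*(√(-4*(-10)/(-2 - 10) + 857) + 2856) = (1976 - 36*18)*(√(-4*(-10)/(-12) + 857) + 2856) = (1976 - 648)*(√(-4*(-10)*(-1/12) + 857) + 2856) = 1328*(√(-10/3 + 857) + 2856) = 1328*(√(2561/3) + 2856) = 1328*(√7683/3 + 2856) = 1328*(2856 + √7683/3) = 3792768 + 1328*√7683/3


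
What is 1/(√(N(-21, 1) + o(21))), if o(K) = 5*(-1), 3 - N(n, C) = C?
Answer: -I*√3/3 ≈ -0.57735*I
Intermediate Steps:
N(n, C) = 3 - C
o(K) = -5
1/(√(N(-21, 1) + o(21))) = 1/(√((3 - 1*1) - 5)) = 1/(√((3 - 1) - 5)) = 1/(√(2 - 5)) = 1/(√(-3)) = 1/(I*√3) = -I*√3/3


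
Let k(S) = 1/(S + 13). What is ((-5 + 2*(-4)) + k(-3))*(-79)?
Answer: 10191/10 ≈ 1019.1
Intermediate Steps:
k(S) = 1/(13 + S)
((-5 + 2*(-4)) + k(-3))*(-79) = ((-5 + 2*(-4)) + 1/(13 - 3))*(-79) = ((-5 - 8) + 1/10)*(-79) = (-13 + ⅒)*(-79) = -129/10*(-79) = 10191/10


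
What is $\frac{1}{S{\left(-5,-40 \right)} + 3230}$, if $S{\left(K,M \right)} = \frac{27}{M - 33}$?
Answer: $\frac{73}{235763} \approx 0.00030963$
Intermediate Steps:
$S{\left(K,M \right)} = \frac{27}{-33 + M}$
$\frac{1}{S{\left(-5,-40 \right)} + 3230} = \frac{1}{\frac{27}{-33 - 40} + 3230} = \frac{1}{\frac{27}{-73} + 3230} = \frac{1}{27 \left(- \frac{1}{73}\right) + 3230} = \frac{1}{- \frac{27}{73} + 3230} = \frac{1}{\frac{235763}{73}} = \frac{73}{235763}$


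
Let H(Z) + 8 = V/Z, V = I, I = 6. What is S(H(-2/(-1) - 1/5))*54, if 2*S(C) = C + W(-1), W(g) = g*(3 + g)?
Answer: -180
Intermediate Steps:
V = 6
H(Z) = -8 + 6/Z
S(C) = -1 + C/2 (S(C) = (C - (3 - 1))/2 = (C - 1*2)/2 = (C - 2)/2 = (-2 + C)/2 = -1 + C/2)
S(H(-2/(-1) - 1/5))*54 = (-1 + (-8 + 6/(-2/(-1) - 1/5))/2)*54 = (-1 + (-8 + 6/(-2*(-1) - 1*⅕))/2)*54 = (-1 + (-8 + 6/(2 - ⅕))/2)*54 = (-1 + (-8 + 6/(9/5))/2)*54 = (-1 + (-8 + 6*(5/9))/2)*54 = (-1 + (-8 + 10/3)/2)*54 = (-1 + (½)*(-14/3))*54 = (-1 - 7/3)*54 = -10/3*54 = -180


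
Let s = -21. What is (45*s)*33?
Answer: -31185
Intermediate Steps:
(45*s)*33 = (45*(-21))*33 = -945*33 = -31185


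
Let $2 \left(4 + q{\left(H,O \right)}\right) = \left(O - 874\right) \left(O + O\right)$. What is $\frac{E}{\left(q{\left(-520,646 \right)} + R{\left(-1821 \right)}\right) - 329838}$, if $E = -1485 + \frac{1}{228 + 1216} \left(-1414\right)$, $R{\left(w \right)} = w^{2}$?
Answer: $- \frac{1072877}{2049693742} \approx -0.00052343$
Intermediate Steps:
$q{\left(H,O \right)} = -4 + O \left(-874 + O\right)$ ($q{\left(H,O \right)} = -4 + \frac{\left(O - 874\right) \left(O + O\right)}{2} = -4 + \frac{\left(-874 + O\right) 2 O}{2} = -4 + \frac{2 O \left(-874 + O\right)}{2} = -4 + O \left(-874 + O\right)$)
$E = - \frac{1072877}{722}$ ($E = -1485 + \frac{1}{1444} \left(-1414\right) = -1485 - \frac{707}{722} = - \frac{1072877}{722} \approx -1486.0$)
$\frac{E}{\left(q{\left(-520,646 \right)} + R{\left(-1821 \right)}\right) - 329838} = - \frac{1072877}{722 \left(\left(\left(-4 + 646^{2} - 564604\right) + \left(-1821\right)^{2}\right) - 329838\right)} = - \frac{1072877}{722 \left(\left(\left(-4 + 417316 - 564604\right) + 3316041\right) - 329838\right)} = - \frac{1072877}{722 \left(\left(-147292 + 3316041\right) - 329838\right)} = - \frac{1072877}{722 \left(3168749 - 329838\right)} = - \frac{1072877}{722 \cdot 2838911} = \left(- \frac{1072877}{722}\right) \frac{1}{2838911} = - \frac{1072877}{2049693742}$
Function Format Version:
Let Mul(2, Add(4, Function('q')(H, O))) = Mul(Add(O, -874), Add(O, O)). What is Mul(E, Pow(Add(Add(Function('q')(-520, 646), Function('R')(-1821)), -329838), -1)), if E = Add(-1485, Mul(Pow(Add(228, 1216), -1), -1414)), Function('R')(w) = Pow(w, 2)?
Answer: Rational(-1072877, 2049693742) ≈ -0.00052343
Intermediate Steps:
Function('q')(H, O) = Add(-4, Mul(O, Add(-874, O))) (Function('q')(H, O) = Add(-4, Mul(Rational(1, 2), Mul(Add(O, -874), Add(O, O)))) = Add(-4, Mul(Rational(1, 2), Mul(Add(-874, O), Mul(2, O)))) = Add(-4, Mul(Rational(1, 2), Mul(2, O, Add(-874, O)))) = Add(-4, Mul(O, Add(-874, O))))
E = Rational(-1072877, 722) (E = Add(-1485, Mul(Pow(1444, -1), -1414)) = Add(-1485, Mul(Rational(1, 1444), -1414)) = Add(-1485, Rational(-707, 722)) = Rational(-1072877, 722) ≈ -1486.0)
Mul(E, Pow(Add(Add(Function('q')(-520, 646), Function('R')(-1821)), -329838), -1)) = Mul(Rational(-1072877, 722), Pow(Add(Add(Add(-4, Pow(646, 2), Mul(-874, 646)), Pow(-1821, 2)), -329838), -1)) = Mul(Rational(-1072877, 722), Pow(Add(Add(Add(-4, 417316, -564604), 3316041), -329838), -1)) = Mul(Rational(-1072877, 722), Pow(Add(Add(-147292, 3316041), -329838), -1)) = Mul(Rational(-1072877, 722), Pow(Add(3168749, -329838), -1)) = Mul(Rational(-1072877, 722), Pow(2838911, -1)) = Mul(Rational(-1072877, 722), Rational(1, 2838911)) = Rational(-1072877, 2049693742)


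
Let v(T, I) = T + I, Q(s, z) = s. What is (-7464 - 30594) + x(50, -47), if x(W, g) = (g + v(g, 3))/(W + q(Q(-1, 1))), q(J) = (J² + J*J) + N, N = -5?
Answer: -1788817/47 ≈ -38060.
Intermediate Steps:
v(T, I) = I + T
q(J) = -5 + 2*J² (q(J) = (J² + J*J) - 5 = (J² + J²) - 5 = 2*J² - 5 = -5 + 2*J²)
x(W, g) = (3 + 2*g)/(-3 + W) (x(W, g) = (g + (3 + g))/(W + (-5 + 2*(-1)²)) = (3 + 2*g)/(W + (-5 + 2*1)) = (3 + 2*g)/(W + (-5 + 2)) = (3 + 2*g)/(W - 3) = (3 + 2*g)/(-3 + W))
(-7464 - 30594) + x(50, -47) = (-7464 - 30594) + (3 + 2*(-47))/(-3 + 50) = -38058 + (3 - 94)/47 = -38058 + (1/47)*(-91) = -38058 - 91/47 = -1788817/47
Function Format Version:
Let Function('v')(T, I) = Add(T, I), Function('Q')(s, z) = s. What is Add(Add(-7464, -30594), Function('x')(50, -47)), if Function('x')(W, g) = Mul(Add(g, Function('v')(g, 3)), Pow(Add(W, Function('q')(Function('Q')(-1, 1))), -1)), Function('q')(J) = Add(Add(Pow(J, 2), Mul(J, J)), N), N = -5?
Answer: Rational(-1788817, 47) ≈ -38060.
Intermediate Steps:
Function('v')(T, I) = Add(I, T)
Function('q')(J) = Add(-5, Mul(2, Pow(J, 2))) (Function('q')(J) = Add(Add(Pow(J, 2), Mul(J, J)), -5) = Add(Add(Pow(J, 2), Pow(J, 2)), -5) = Add(Mul(2, Pow(J, 2)), -5) = Add(-5, Mul(2, Pow(J, 2))))
Function('x')(W, g) = Mul(Pow(Add(-3, W), -1), Add(3, Mul(2, g))) (Function('x')(W, g) = Mul(Add(g, Add(3, g)), Pow(Add(W, Add(-5, Mul(2, Pow(-1, 2)))), -1)) = Mul(Add(3, Mul(2, g)), Pow(Add(W, Add(-5, Mul(2, 1))), -1)) = Mul(Add(3, Mul(2, g)), Pow(Add(W, Add(-5, 2)), -1)) = Mul(Add(3, Mul(2, g)), Pow(Add(W, -3), -1)) = Mul(Add(3, Mul(2, g)), Pow(Add(-3, W), -1)) = Mul(Pow(Add(-3, W), -1), Add(3, Mul(2, g))))
Add(Add(-7464, -30594), Function('x')(50, -47)) = Add(Add(-7464, -30594), Mul(Pow(Add(-3, 50), -1), Add(3, Mul(2, -47)))) = Add(-38058, Mul(Pow(47, -1), Add(3, -94))) = Add(-38058, Mul(Rational(1, 47), -91)) = Add(-38058, Rational(-91, 47)) = Rational(-1788817, 47)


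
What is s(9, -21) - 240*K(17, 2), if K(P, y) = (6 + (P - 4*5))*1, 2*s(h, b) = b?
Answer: -1461/2 ≈ -730.50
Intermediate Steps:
s(h, b) = b/2
K(P, y) = -14 + P (K(P, y) = (6 + (P - 20))*1 = (6 + (-20 + P))*1 = (-14 + P)*1 = -14 + P)
s(9, -21) - 240*K(17, 2) = (½)*(-21) - 240*(-14 + 17) = -21/2 - 240*3 = -21/2 - 720 = -1461/2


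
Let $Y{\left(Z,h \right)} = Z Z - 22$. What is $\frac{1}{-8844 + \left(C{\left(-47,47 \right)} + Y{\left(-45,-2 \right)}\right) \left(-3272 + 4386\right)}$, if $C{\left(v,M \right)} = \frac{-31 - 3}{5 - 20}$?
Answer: $\frac{15}{33375346} \approx 4.4943 \cdot 10^{-7}$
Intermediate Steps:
$Y{\left(Z,h \right)} = -22 + Z^{2}$ ($Y{\left(Z,h \right)} = Z^{2} - 22 = -22 + Z^{2}$)
$C{\left(v,M \right)} = \frac{34}{15}$ ($C{\left(v,M \right)} = - \frac{34}{-15} = \left(-34\right) \left(- \frac{1}{15}\right) = \frac{34}{15}$)
$\frac{1}{-8844 + \left(C{\left(-47,47 \right)} + Y{\left(-45,-2 \right)}\right) \left(-3272 + 4386\right)} = \frac{1}{-8844 + \left(\frac{34}{15} - \left(22 - \left(-45\right)^{2}\right)\right) \left(-3272 + 4386\right)} = \frac{1}{-8844 + \left(\frac{34}{15} + \left(-22 + 2025\right)\right) 1114} = \frac{1}{-8844 + \left(\frac{34}{15} + 2003\right) 1114} = \frac{1}{-8844 + \frac{30079}{15} \cdot 1114} = \frac{1}{-8844 + \frac{33508006}{15}} = \frac{1}{\frac{33375346}{15}} = \frac{15}{33375346}$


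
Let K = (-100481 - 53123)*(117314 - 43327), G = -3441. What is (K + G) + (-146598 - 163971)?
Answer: -11365013158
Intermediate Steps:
K = -11364699148 (K = -153604*73987 = -11364699148)
(K + G) + (-146598 - 163971) = (-11364699148 - 3441) + (-146598 - 163971) = -11364702589 - 310569 = -11365013158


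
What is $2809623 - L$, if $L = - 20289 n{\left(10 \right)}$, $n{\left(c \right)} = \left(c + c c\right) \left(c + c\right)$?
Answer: $47445423$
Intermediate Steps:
$n{\left(c \right)} = 2 c \left(c + c^{2}\right)$ ($n{\left(c \right)} = \left(c + c^{2}\right) 2 c = 2 c \left(c + c^{2}\right)$)
$L = -44635800$ ($L = - 20289 \cdot 2 \cdot 10^{2} \left(1 + 10\right) = - 20289 \cdot 2 \cdot 100 \cdot 11 = \left(-20289\right) 2200 = -44635800$)
$2809623 - L = 2809623 - -44635800 = 2809623 + 44635800 = 47445423$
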